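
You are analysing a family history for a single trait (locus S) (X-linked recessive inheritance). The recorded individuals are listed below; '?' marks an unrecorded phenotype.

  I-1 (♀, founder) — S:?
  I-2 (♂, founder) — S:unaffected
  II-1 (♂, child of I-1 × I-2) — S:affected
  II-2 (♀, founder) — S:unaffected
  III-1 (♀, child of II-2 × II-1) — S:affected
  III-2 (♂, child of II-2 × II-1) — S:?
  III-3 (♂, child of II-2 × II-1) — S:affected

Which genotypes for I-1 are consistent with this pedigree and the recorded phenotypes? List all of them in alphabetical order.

S/I-1 ? ·: X^SX^s|X^sX^s
S/I-2 un ·: X^SY
S/II-1 aff I-1×I-2: X^sY
S/II-2 un ·: X^SX^s
S/III-1 aff II-2×II-1: X^sX^s
S/III-2 ? II-2×II-1: X^SY|X^sY
S/III-3 aff II-2×II-1: X^sY
⇒ S over [I-1,I-2,II-1,II-2,III-1,III-2,III-3]: 4 consistent

I-1 ∈ {X^SX^s, X^sX^s}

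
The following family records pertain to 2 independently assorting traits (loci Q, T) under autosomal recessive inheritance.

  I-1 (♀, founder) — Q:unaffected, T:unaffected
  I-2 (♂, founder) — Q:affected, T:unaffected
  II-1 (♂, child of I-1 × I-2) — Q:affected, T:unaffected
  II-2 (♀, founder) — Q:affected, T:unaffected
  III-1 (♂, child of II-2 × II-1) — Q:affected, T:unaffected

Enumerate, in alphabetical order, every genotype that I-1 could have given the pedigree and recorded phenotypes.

I-1 ∈ {Qq TT, Qq Tt}

Q/I-1 un ·: Qq
Q/I-2 aff ·: qq
Q/II-1 aff I-1×I-2: qq
Q/II-2 aff ·: qq
Q/III-1 aff II-2×II-1: qq
⇒ Q over [I-1,I-2,II-1,II-2,III-1]: 1 consistent
T/I-1 un ·: TT|Tt
T/I-2 un ·: TT|Tt
T/II-1 un I-1×I-2: TT|Tt
T/II-2 un ·: TT|Tt
T/III-1 un II-2×II-1: TT|Tt
⇒ T over [I-1,I-2,II-1,II-2,III-1]: 24 consistent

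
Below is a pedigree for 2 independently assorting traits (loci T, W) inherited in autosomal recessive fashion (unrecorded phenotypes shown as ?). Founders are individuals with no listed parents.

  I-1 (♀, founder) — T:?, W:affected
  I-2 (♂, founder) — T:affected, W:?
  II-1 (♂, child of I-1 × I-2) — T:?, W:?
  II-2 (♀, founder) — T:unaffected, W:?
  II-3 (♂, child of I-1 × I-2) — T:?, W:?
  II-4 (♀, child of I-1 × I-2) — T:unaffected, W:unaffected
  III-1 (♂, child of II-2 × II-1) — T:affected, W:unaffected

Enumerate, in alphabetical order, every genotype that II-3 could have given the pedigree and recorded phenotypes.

T/I-1 ? ·: TT|Tt
T/I-2 aff ·: tt
T/II-1 ? I-1×I-2: Tt|tt
T/II-2 un ·: Tt
T/II-3 ? I-1×I-2: Tt|tt
T/II-4 un I-1×I-2: Tt
T/III-1 aff II-2×II-1: tt
⇒ T over [I-1,I-2,II-1,II-2,II-3,II-4,III-1]: 5 consistent
W/I-1 aff ·: ww
W/I-2 ? ·: WW|Ww
W/II-1 ? I-1×I-2: Ww|ww
W/II-2 ? ·: WW|Ww|ww
W/II-3 ? I-1×I-2: Ww|ww
W/II-4 un I-1×I-2: Ww
W/III-1 un II-2×II-1: WW|Ww
⇒ W over [I-1,I-2,II-1,II-2,II-3,II-4,III-1]: 19 consistent

II-3 ∈ {Tt Ww, Tt ww, tt Ww, tt ww}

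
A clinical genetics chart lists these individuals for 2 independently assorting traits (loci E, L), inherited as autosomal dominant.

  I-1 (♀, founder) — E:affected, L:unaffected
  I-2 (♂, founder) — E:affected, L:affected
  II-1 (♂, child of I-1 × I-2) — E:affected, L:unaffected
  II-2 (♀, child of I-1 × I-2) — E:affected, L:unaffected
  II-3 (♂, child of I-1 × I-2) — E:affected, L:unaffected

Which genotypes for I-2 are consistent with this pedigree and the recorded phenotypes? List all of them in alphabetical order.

I-2 ∈ {EE Ll, Ee Ll}

E/I-1 aff ·: Ee|EE
E/I-2 aff ·: Ee|EE
E/II-1 aff I-1×I-2: Ee|EE
E/II-2 aff I-1×I-2: Ee|EE
E/II-3 aff I-1×I-2: Ee|EE
⇒ E over [I-1,I-2,II-1,II-2,II-3]: 25 consistent
L/I-1 un ·: ll
L/I-2 aff ·: Ll
L/II-1 un I-1×I-2: ll
L/II-2 un I-1×I-2: ll
L/II-3 un I-1×I-2: ll
⇒ L over [I-1,I-2,II-1,II-2,II-3]: 1 consistent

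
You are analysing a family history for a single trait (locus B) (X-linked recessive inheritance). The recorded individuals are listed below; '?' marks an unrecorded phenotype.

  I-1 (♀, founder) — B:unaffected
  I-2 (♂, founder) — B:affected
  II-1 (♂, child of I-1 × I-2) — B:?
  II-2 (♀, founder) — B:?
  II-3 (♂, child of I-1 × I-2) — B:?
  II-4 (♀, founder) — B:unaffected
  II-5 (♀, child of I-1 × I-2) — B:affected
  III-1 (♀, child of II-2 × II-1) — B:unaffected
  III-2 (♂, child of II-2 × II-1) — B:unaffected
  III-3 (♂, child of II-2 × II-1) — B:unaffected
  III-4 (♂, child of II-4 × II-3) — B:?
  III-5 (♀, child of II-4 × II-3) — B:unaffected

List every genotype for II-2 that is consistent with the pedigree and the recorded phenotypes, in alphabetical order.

B/I-1 un ·: X^BX^b
B/I-2 aff ·: X^bY
B/II-1 ? I-1×I-2: X^BY|X^bY
B/II-2 ? ·: X^BX^B|X^BX^b
B/II-3 ? I-1×I-2: X^BY|X^bY
B/II-4 un ·: X^BX^B|X^BX^b
B/II-5 aff I-1×I-2: X^bX^b
B/III-1 un II-2×II-1: X^BX^B|X^BX^b
B/III-2 un II-2×II-1: X^BY
B/III-3 un II-2×II-1: X^BY
B/III-4 ? II-4×II-3: X^BY|X^bY
B/III-5 un II-4×II-3: X^BX^B|X^BX^b
⇒ B over [I-1,I-2,II-1,II-2,II-3,II-4,II-5,III-1,III-2,III-3,III-4,III-5]: 40 consistent

II-2 ∈ {X^BX^B, X^BX^b}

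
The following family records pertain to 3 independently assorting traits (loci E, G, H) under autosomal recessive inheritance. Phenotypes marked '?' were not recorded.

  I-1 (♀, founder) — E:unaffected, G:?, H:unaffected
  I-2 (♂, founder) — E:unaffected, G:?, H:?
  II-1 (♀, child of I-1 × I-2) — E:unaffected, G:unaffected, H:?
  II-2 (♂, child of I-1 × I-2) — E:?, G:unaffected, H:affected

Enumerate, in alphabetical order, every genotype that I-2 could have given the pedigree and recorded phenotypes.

E/I-1 un ·: EE|Ee
E/I-2 un ·: EE|Ee
E/II-1 un I-1×I-2: EE|Ee
E/II-2 ? I-1×I-2: EE|Ee|ee
⇒ E over [I-1,I-2,II-1,II-2]: 15 consistent
G/I-1 ? ·: GG|Gg|gg
G/I-2 ? ·: GG|Gg|gg
G/II-1 un I-1×I-2: GG|Gg
G/II-2 un I-1×I-2: GG|Gg
⇒ G over [I-1,I-2,II-1,II-2]: 17 consistent
H/I-1 un ·: Hh
H/I-2 ? ·: Hh|hh
H/II-1 ? I-1×I-2: HH|Hh|hh
H/II-2 aff I-1×I-2: hh
⇒ H over [I-1,I-2,II-1,II-2]: 5 consistent

I-2 ∈ {EE GG Hh, EE GG hh, EE Gg Hh, EE Gg hh, EE gg Hh, EE gg hh, Ee GG Hh, Ee GG hh, Ee Gg Hh, Ee Gg hh, Ee gg Hh, Ee gg hh}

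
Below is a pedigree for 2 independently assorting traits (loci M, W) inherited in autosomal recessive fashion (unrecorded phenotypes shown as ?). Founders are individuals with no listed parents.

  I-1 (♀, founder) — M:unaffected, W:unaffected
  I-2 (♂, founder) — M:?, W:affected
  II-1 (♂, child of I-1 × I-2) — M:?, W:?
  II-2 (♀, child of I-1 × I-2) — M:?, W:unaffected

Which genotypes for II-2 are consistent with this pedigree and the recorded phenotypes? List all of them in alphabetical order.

M/I-1 un ·: MM|Mm
M/I-2 ? ·: MM|Mm|mm
M/II-1 ? I-1×I-2: MM|Mm|mm
M/II-2 ? I-1×I-2: MM|Mm|mm
⇒ M over [I-1,I-2,II-1,II-2]: 23 consistent
W/I-1 un ·: WW|Ww
W/I-2 aff ·: ww
W/II-1 ? I-1×I-2: Ww|ww
W/II-2 un I-1×I-2: Ww
⇒ W over [I-1,I-2,II-1,II-2]: 3 consistent

II-2 ∈ {MM Ww, Mm Ww, mm Ww}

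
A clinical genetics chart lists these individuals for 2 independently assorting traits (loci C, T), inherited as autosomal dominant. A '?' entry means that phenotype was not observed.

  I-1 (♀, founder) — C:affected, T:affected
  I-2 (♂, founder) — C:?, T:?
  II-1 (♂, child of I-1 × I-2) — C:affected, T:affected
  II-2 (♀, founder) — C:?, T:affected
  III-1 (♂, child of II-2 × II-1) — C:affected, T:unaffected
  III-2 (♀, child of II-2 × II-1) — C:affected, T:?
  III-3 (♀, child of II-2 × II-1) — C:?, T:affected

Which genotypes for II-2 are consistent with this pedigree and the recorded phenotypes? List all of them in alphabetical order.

II-2 ∈ {CC Tt, Cc Tt, cc Tt}

C/I-1 aff ·: Cc|CC
C/I-2 ? ·: cc|Cc|CC
C/II-1 aff I-1×I-2: Cc|CC
C/II-2 ? ·: cc|Cc|CC
C/III-1 aff II-2×II-1: Cc|CC
C/III-2 aff II-2×II-1: Cc|CC
C/III-3 ? II-2×II-1: cc|Cc|CC
⇒ C over [I-1,I-2,II-1,II-2,III-1,III-2,III-3]: 150 consistent
T/I-1 aff ·: Tt|TT
T/I-2 ? ·: tt|Tt|TT
T/II-1 aff I-1×I-2: Tt
T/II-2 aff ·: Tt
T/III-1 un II-2×II-1: tt
T/III-2 ? II-2×II-1: tt|Tt|TT
T/III-3 aff II-2×II-1: Tt|TT
⇒ T over [I-1,I-2,II-1,II-2,III-1,III-2,III-3]: 30 consistent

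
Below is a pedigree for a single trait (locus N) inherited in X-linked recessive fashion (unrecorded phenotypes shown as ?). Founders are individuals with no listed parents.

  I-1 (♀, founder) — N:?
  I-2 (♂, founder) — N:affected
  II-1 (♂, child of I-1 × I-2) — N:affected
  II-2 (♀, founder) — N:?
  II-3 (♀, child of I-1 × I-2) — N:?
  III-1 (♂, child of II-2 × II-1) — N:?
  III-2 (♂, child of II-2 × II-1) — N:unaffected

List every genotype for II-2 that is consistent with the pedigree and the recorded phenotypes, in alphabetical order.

II-2 ∈ {X^NX^N, X^NX^n}

N/I-1 ? ·: X^NX^n|X^nX^n
N/I-2 aff ·: X^nY
N/II-1 aff I-1×I-2: X^nY
N/II-2 ? ·: X^NX^N|X^NX^n
N/II-3 ? I-1×I-2: X^NX^n|X^nX^n
N/III-1 ? II-2×II-1: X^NY|X^nY
N/III-2 un II-2×II-1: X^NY
⇒ N over [I-1,I-2,II-1,II-2,II-3,III-1,III-2]: 9 consistent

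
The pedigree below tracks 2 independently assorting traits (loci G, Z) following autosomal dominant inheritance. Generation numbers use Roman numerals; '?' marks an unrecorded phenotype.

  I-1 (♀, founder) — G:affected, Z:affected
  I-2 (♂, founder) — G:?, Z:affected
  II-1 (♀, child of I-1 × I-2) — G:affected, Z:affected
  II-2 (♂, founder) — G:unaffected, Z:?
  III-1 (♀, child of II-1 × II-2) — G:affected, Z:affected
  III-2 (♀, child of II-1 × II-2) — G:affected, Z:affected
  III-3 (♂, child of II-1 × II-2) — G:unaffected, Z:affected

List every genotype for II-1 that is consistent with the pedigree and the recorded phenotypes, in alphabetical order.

II-1 ∈ {Gg ZZ, Gg Zz}

G/I-1 aff ·: Gg|GG
G/I-2 ? ·: gg|Gg|GG
G/II-1 aff I-1×I-2: Gg
G/II-2 un ·: gg
G/III-1 aff II-1×II-2: Gg
G/III-2 aff II-1×II-2: Gg
G/III-3 un II-1×II-2: gg
⇒ G over [I-1,I-2,II-1,II-2,III-1,III-2,III-3]: 5 consistent
Z/I-1 aff ·: Zz|ZZ
Z/I-2 aff ·: Zz|ZZ
Z/II-1 aff I-1×I-2: Zz|ZZ
Z/II-2 ? ·: zz|Zz|ZZ
Z/III-1 aff II-1×II-2: Zz|ZZ
Z/III-2 aff II-1×II-2: Zz|ZZ
Z/III-3 aff II-1×II-2: Zz|ZZ
⇒ Z over [I-1,I-2,II-1,II-2,III-1,III-2,III-3]: 91 consistent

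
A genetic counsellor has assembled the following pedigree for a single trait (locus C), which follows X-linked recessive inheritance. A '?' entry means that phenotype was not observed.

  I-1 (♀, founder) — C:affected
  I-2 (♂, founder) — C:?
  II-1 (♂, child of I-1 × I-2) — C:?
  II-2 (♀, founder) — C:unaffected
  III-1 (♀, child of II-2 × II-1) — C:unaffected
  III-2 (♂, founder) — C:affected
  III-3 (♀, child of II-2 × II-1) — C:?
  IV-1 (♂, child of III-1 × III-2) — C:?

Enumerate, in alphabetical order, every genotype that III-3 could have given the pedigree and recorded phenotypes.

III-3 ∈ {X^CX^c, X^cX^c}

C/I-1 aff ·: X^cX^c
C/I-2 ? ·: X^CY|X^cY
C/II-1 ? I-1×I-2: X^cY
C/II-2 un ·: X^CX^C|X^CX^c
C/III-1 un II-2×II-1: X^CX^c
C/III-2 aff ·: X^cY
C/III-3 ? II-2×II-1: X^CX^c|X^cX^c
C/IV-1 ? III-1×III-2: X^CY|X^cY
⇒ C over [I-1,I-2,II-1,II-2,III-1,III-2,III-3,IV-1]: 12 consistent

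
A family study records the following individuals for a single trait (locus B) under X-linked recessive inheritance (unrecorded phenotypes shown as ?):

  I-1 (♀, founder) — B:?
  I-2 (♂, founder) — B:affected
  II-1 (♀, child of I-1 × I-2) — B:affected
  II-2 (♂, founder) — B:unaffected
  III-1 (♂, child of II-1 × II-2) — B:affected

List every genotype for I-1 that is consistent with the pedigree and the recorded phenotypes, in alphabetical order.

B/I-1 ? ·: X^BX^b|X^bX^b
B/I-2 aff ·: X^bY
B/II-1 aff I-1×I-2: X^bX^b
B/II-2 un ·: X^BY
B/III-1 aff II-1×II-2: X^bY
⇒ B over [I-1,I-2,II-1,II-2,III-1]: 2 consistent

I-1 ∈ {X^BX^b, X^bX^b}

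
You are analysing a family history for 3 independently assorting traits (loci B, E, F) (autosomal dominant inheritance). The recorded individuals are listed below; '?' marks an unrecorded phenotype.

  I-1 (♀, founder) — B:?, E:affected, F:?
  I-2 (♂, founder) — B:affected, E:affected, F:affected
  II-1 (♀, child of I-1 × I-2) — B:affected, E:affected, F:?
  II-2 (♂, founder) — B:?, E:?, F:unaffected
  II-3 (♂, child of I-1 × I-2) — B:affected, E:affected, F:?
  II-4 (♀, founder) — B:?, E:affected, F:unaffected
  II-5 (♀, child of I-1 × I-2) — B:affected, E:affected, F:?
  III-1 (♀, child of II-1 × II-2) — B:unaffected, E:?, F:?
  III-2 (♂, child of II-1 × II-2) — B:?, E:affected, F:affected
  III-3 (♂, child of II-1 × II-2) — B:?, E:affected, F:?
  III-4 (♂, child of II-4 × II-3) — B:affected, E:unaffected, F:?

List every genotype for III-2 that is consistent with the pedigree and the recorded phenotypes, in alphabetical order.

III-2 ∈ {BB EE Ff, BB Ee Ff, Bb EE Ff, Bb Ee Ff, bb EE Ff, bb Ee Ff}

B/I-1 ? ·: bb|Bb|BB
B/I-2 aff ·: Bb|BB
B/II-1 aff I-1×I-2: Bb
B/II-2 ? ·: bb|Bb
B/II-3 aff I-1×I-2: Bb|BB
B/II-4 ? ·: bb|Bb|BB
B/II-5 aff I-1×I-2: Bb|BB
B/III-1 un II-1×II-2: bb
B/III-2 ? II-1×II-2: bb|Bb|BB
B/III-3 ? II-1×II-2: bb|Bb|BB
B/III-4 aff II-4×II-3: Bb|BB
⇒ B over [I-1,I-2,II-1,II-2,II-3,II-4,II-5,III-1,III-2,III-3,III-4]: 832 consistent
E/I-1 aff ·: Ee|EE
E/I-2 aff ·: Ee|EE
E/II-1 aff I-1×I-2: Ee|EE
E/II-2 ? ·: ee|Ee|EE
E/II-3 aff I-1×I-2: Ee
E/II-4 aff ·: Ee
E/II-5 aff I-1×I-2: Ee|EE
E/III-1 ? II-1×II-2: ee|Ee|EE
E/III-2 aff II-1×II-2: Ee|EE
E/III-3 aff II-1×II-2: Ee|EE
E/III-4 un II-4×II-3: ee
⇒ E over [I-1,I-2,II-1,II-2,II-3,II-4,II-5,III-1,III-2,III-3,III-4]: 192 consistent
F/I-1 ? ·: ff|Ff|FF
F/I-2 aff ·: Ff|FF
F/II-1 ? I-1×I-2: Ff|FF
F/II-2 un ·: ff
F/II-3 ? I-1×I-2: ff|Ff|FF
F/II-4 un ·: ff
F/II-5 ? I-1×I-2: ff|Ff|FF
F/III-1 ? II-1×II-2: ff|Ff
F/III-2 aff II-1×II-2: Ff
F/III-3 ? II-1×II-2: ff|Ff
F/III-4 ? II-4×II-3: ff|Ff
⇒ F over [I-1,I-2,II-1,II-2,II-3,II-4,II-5,III-1,III-2,III-3,III-4]: 153 consistent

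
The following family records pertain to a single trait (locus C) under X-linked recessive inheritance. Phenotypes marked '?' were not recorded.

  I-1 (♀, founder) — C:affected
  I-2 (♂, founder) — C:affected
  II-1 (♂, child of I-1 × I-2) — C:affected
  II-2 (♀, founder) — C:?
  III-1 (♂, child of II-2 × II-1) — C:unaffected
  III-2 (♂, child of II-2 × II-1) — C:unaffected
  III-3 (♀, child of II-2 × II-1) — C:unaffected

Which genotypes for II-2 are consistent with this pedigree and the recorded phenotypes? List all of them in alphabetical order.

C/I-1 aff ·: X^cX^c
C/I-2 aff ·: X^cY
C/II-1 aff I-1×I-2: X^cY
C/II-2 ? ·: X^CX^C|X^CX^c
C/III-1 un II-2×II-1: X^CY
C/III-2 un II-2×II-1: X^CY
C/III-3 un II-2×II-1: X^CX^c
⇒ C over [I-1,I-2,II-1,II-2,III-1,III-2,III-3]: 2 consistent

II-2 ∈ {X^CX^C, X^CX^c}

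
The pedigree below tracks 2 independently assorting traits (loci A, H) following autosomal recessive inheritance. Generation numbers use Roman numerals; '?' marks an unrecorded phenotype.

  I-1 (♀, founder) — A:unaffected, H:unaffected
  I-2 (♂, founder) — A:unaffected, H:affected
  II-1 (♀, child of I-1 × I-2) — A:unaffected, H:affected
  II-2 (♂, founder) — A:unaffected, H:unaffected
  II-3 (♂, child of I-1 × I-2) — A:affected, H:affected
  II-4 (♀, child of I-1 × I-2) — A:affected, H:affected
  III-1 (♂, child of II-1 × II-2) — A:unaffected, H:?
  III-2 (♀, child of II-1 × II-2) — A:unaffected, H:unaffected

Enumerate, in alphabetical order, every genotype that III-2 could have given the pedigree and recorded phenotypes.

III-2 ∈ {AA Hh, Aa Hh}

A/I-1 un ·: Aa
A/I-2 un ·: Aa
A/II-1 un I-1×I-2: AA|Aa
A/II-2 un ·: AA|Aa
A/II-3 aff I-1×I-2: aa
A/II-4 aff I-1×I-2: aa
A/III-1 un II-1×II-2: AA|Aa
A/III-2 un II-1×II-2: AA|Aa
⇒ A over [I-1,I-2,II-1,II-2,II-3,II-4,III-1,III-2]: 13 consistent
H/I-1 un ·: Hh
H/I-2 aff ·: hh
H/II-1 aff I-1×I-2: hh
H/II-2 un ·: HH|Hh
H/II-3 aff I-1×I-2: hh
H/II-4 aff I-1×I-2: hh
H/III-1 ? II-1×II-2: Hh|hh
H/III-2 un II-1×II-2: Hh
⇒ H over [I-1,I-2,II-1,II-2,II-3,II-4,III-1,III-2]: 3 consistent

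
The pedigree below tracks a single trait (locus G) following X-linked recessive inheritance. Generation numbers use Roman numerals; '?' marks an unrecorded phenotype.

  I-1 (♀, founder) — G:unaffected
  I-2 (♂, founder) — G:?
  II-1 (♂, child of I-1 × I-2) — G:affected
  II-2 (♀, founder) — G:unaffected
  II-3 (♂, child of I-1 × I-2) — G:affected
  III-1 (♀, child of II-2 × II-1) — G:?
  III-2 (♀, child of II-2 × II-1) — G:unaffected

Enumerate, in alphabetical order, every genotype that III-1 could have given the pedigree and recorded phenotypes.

III-1 ∈ {X^GX^g, X^gX^g}

G/I-1 un ·: X^GX^g
G/I-2 ? ·: X^GY|X^gY
G/II-1 aff I-1×I-2: X^gY
G/II-2 un ·: X^GX^G|X^GX^g
G/II-3 aff I-1×I-2: X^gY
G/III-1 ? II-2×II-1: X^GX^g|X^gX^g
G/III-2 un II-2×II-1: X^GX^g
⇒ G over [I-1,I-2,II-1,II-2,II-3,III-1,III-2]: 6 consistent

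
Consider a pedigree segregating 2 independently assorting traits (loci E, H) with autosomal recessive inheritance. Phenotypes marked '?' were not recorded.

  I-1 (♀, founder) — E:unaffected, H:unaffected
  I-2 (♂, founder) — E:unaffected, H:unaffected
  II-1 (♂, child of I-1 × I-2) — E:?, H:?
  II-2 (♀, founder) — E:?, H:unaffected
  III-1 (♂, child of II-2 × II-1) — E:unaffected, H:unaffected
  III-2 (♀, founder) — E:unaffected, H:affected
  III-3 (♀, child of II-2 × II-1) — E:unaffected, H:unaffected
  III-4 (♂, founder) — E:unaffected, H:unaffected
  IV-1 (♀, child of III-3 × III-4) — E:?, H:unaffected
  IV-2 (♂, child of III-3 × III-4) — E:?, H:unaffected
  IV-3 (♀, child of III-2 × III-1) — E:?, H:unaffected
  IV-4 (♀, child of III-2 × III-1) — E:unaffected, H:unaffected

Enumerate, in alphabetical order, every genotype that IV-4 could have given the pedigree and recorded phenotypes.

IV-4 ∈ {EE Hh, Ee Hh}

E/I-1 un ·: EE|Ee
E/I-2 un ·: EE|Ee
E/II-1 ? I-1×I-2: EE|Ee|ee
E/II-2 ? ·: EE|Ee|ee
E/III-1 un II-2×II-1: EE|Ee
E/III-2 un ·: EE|Ee
E/III-3 un II-2×II-1: EE|Ee
E/III-4 un ·: EE|Ee
E/IV-1 ? III-3×III-4: EE|Ee|ee
E/IV-2 ? III-3×III-4: EE|Ee|ee
E/IV-3 ? III-2×III-1: EE|Ee|ee
E/IV-4 un III-2×III-1: EE|Ee
⇒ E over [I-1,I-2,II-1,II-2,III-1,III-2,III-3,III-4,IV-1,IV-2,IV-3,IV-4]: 3970 consistent
H/I-1 un ·: HH|Hh
H/I-2 un ·: HH|Hh
H/II-1 ? I-1×I-2: HH|Hh|hh
H/II-2 un ·: HH|Hh
H/III-1 un II-2×II-1: HH|Hh
H/III-2 aff ·: hh
H/III-3 un II-2×II-1: HH|Hh
H/III-4 un ·: HH|Hh
H/IV-1 un III-3×III-4: HH|Hh
H/IV-2 un III-3×III-4: HH|Hh
H/IV-3 un III-2×III-1: Hh
H/IV-4 un III-2×III-1: Hh
⇒ H over [I-1,I-2,II-1,II-2,III-1,III-2,III-3,III-4,IV-1,IV-2,IV-3,IV-4]: 296 consistent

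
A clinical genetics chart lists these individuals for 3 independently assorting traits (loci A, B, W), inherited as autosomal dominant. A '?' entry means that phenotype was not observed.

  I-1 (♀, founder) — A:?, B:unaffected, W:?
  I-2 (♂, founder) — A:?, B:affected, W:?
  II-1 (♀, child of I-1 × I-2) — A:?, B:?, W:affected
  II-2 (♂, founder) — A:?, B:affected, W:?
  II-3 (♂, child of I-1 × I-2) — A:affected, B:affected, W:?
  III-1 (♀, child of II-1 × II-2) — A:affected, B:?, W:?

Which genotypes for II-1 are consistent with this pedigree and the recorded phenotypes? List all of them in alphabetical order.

A/I-1 ? ·: aa|Aa|AA
A/I-2 ? ·: aa|Aa|AA
A/II-1 ? I-1×I-2: aa|Aa|AA
A/II-2 ? ·: aa|Aa|AA
A/II-3 aff I-1×I-2: Aa|AA
A/III-1 aff II-1×II-2: Aa|AA
⇒ A over [I-1,I-2,II-1,II-2,II-3,III-1]: 86 consistent
B/I-1 un ·: bb
B/I-2 aff ·: Bb|BB
B/II-1 ? I-1×I-2: bb|Bb
B/II-2 aff ·: Bb|BB
B/II-3 aff I-1×I-2: Bb
B/III-1 ? II-1×II-2: bb|Bb|BB
⇒ B over [I-1,I-2,II-1,II-2,II-3,III-1]: 13 consistent
W/I-1 ? ·: ww|Ww|WW
W/I-2 ? ·: ww|Ww|WW
W/II-1 aff I-1×I-2: Ww|WW
W/II-2 ? ·: ww|Ww|WW
W/II-3 ? I-1×I-2: ww|Ww|WW
W/III-1 ? II-1×II-2: ww|Ww|WW
⇒ W over [I-1,I-2,II-1,II-2,II-3,III-1]: 123 consistent

II-1 ∈ {AA Bb WW, AA Bb Ww, AA bb WW, AA bb Ww, Aa Bb WW, Aa Bb Ww, Aa bb WW, Aa bb Ww, aa Bb WW, aa Bb Ww, aa bb WW, aa bb Ww}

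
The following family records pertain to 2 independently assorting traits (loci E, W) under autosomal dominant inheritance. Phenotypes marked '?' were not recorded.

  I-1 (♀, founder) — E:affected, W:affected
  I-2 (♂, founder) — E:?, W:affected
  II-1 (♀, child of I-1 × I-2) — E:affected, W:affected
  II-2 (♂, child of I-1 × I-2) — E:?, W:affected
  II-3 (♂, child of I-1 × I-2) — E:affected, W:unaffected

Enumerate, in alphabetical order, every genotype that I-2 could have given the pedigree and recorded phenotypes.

E/I-1 aff ·: Ee|EE
E/I-2 ? ·: ee|Ee|EE
E/II-1 aff I-1×I-2: Ee|EE
E/II-2 ? I-1×I-2: ee|Ee|EE
E/II-3 aff I-1×I-2: Ee|EE
⇒ E over [I-1,I-2,II-1,II-2,II-3]: 32 consistent
W/I-1 aff ·: Ww
W/I-2 aff ·: Ww
W/II-1 aff I-1×I-2: Ww|WW
W/II-2 aff I-1×I-2: Ww|WW
W/II-3 un I-1×I-2: ww
⇒ W over [I-1,I-2,II-1,II-2,II-3]: 4 consistent

I-2 ∈ {EE Ww, Ee Ww, ee Ww}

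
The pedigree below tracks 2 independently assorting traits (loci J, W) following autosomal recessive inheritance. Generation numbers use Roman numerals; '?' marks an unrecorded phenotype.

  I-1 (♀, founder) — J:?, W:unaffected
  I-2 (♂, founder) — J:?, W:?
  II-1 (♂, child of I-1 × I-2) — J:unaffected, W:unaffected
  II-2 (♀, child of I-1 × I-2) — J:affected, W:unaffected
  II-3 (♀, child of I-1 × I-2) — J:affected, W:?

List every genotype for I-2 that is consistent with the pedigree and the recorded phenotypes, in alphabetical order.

J/I-1 ? ·: Jj|jj
J/I-2 ? ·: Jj|jj
J/II-1 un I-1×I-2: JJ|Jj
J/II-2 aff I-1×I-2: jj
J/II-3 aff I-1×I-2: jj
⇒ J over [I-1,I-2,II-1,II-2,II-3]: 4 consistent
W/I-1 un ·: WW|Ww
W/I-2 ? ·: WW|Ww|ww
W/II-1 un I-1×I-2: WW|Ww
W/II-2 un I-1×I-2: WW|Ww
W/II-3 ? I-1×I-2: WW|Ww|ww
⇒ W over [I-1,I-2,II-1,II-2,II-3]: 32 consistent

I-2 ∈ {Jj WW, Jj Ww, Jj ww, jj WW, jj Ww, jj ww}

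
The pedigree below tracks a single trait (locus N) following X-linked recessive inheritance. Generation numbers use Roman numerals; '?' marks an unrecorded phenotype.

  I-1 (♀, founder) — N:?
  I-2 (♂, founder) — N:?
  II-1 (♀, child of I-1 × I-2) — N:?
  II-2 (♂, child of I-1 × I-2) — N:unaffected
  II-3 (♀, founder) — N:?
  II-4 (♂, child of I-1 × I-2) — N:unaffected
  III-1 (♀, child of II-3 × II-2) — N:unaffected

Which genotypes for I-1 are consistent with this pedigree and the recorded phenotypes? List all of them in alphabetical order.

N/I-1 ? ·: X^NX^N|X^NX^n
N/I-2 ? ·: X^NY|X^nY
N/II-1 ? I-1×I-2: X^NX^N|X^NX^n|X^nX^n
N/II-2 un I-1×I-2: X^NY
N/II-3 ? ·: X^NX^N|X^NX^n|X^nX^n
N/II-4 un I-1×I-2: X^NY
N/III-1 un II-3×II-2: X^NX^N|X^NX^n
⇒ N over [I-1,I-2,II-1,II-2,II-3,II-4,III-1]: 24 consistent

I-1 ∈ {X^NX^N, X^NX^n}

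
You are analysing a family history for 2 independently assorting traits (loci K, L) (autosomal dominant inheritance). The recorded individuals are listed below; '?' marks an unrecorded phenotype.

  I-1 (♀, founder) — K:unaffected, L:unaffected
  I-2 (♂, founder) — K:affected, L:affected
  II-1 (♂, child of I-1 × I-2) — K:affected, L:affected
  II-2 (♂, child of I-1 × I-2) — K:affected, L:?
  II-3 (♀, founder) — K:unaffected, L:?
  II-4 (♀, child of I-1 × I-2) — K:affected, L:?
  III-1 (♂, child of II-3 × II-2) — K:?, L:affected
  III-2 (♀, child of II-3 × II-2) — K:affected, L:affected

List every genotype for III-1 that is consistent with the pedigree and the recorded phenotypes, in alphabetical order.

K/I-1 un ·: kk
K/I-2 aff ·: Kk|KK
K/II-1 aff I-1×I-2: Kk
K/II-2 aff I-1×I-2: Kk
K/II-3 un ·: kk
K/II-4 aff I-1×I-2: Kk
K/III-1 ? II-3×II-2: kk|Kk
K/III-2 aff II-3×II-2: Kk
⇒ K over [I-1,I-2,II-1,II-2,II-3,II-4,III-1,III-2]: 4 consistent
L/I-1 un ·: ll
L/I-2 aff ·: Ll|LL
L/II-1 aff I-1×I-2: Ll
L/II-2 ? I-1×I-2: ll|Ll
L/II-3 ? ·: ll|Ll|LL
L/II-4 ? I-1×I-2: ll|Ll
L/III-1 aff II-3×II-2: Ll|LL
L/III-2 aff II-3×II-2: Ll|LL
⇒ L over [I-1,I-2,II-1,II-2,II-3,II-4,III-1,III-2]: 31 consistent

III-1 ∈ {Kk LL, Kk Ll, kk LL, kk Ll}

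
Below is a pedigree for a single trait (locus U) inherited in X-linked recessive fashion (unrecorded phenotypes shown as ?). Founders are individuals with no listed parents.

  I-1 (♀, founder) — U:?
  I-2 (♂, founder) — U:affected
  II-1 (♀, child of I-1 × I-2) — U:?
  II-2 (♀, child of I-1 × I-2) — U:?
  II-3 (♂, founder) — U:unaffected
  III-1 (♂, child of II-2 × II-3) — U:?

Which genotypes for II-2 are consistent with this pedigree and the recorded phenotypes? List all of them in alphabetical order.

U/I-1 ? ·: X^UX^U|X^UX^u|X^uX^u
U/I-2 aff ·: X^uY
U/II-1 ? I-1×I-2: X^UX^u|X^uX^u
U/II-2 ? I-1×I-2: X^UX^u|X^uX^u
U/II-3 un ·: X^UY
U/III-1 ? II-2×II-3: X^UY|X^uY
⇒ U over [I-1,I-2,II-1,II-2,II-3,III-1]: 9 consistent

II-2 ∈ {X^UX^u, X^uX^u}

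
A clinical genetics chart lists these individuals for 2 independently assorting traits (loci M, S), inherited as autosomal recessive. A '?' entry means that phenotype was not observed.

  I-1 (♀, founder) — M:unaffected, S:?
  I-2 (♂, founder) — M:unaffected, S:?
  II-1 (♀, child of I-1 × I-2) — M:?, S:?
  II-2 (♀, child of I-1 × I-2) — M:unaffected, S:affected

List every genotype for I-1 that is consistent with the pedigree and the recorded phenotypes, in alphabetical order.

M/I-1 un ·: MM|Mm
M/I-2 un ·: MM|Mm
M/II-1 ? I-1×I-2: MM|Mm|mm
M/II-2 un I-1×I-2: MM|Mm
⇒ M over [I-1,I-2,II-1,II-2]: 15 consistent
S/I-1 ? ·: Ss|ss
S/I-2 ? ·: Ss|ss
S/II-1 ? I-1×I-2: SS|Ss|ss
S/II-2 aff I-1×I-2: ss
⇒ S over [I-1,I-2,II-1,II-2]: 8 consistent

I-1 ∈ {MM Ss, MM ss, Mm Ss, Mm ss}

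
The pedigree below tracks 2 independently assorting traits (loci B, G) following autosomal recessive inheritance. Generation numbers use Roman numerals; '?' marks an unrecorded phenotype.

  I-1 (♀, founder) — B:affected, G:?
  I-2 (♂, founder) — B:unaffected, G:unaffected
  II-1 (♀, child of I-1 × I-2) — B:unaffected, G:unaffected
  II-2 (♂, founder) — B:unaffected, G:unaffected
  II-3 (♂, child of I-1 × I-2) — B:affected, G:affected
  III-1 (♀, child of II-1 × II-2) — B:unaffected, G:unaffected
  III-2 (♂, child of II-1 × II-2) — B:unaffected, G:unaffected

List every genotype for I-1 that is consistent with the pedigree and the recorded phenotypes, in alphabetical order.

B/I-1 aff ·: bb
B/I-2 un ·: Bb
B/II-1 un I-1×I-2: Bb
B/II-2 un ·: BB|Bb
B/II-3 aff I-1×I-2: bb
B/III-1 un II-1×II-2: BB|Bb
B/III-2 un II-1×II-2: BB|Bb
⇒ B over [I-1,I-2,II-1,II-2,II-3,III-1,III-2]: 8 consistent
G/I-1 ? ·: Gg|gg
G/I-2 un ·: Gg
G/II-1 un I-1×I-2: GG|Gg
G/II-2 un ·: GG|Gg
G/II-3 aff I-1×I-2: gg
G/III-1 un II-1×II-2: GG|Gg
G/III-2 un II-1×II-2: GG|Gg
⇒ G over [I-1,I-2,II-1,II-2,II-3,III-1,III-2]: 21 consistent

I-1 ∈ {bb Gg, bb gg}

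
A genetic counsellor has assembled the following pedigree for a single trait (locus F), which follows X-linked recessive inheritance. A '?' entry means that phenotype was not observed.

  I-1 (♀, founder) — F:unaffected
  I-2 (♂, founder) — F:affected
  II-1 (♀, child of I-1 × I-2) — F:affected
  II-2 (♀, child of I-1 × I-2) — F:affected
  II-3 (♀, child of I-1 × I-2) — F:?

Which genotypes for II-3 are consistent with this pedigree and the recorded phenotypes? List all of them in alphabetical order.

II-3 ∈ {X^FX^f, X^fX^f}

F/I-1 un ·: X^FX^f
F/I-2 aff ·: X^fY
F/II-1 aff I-1×I-2: X^fX^f
F/II-2 aff I-1×I-2: X^fX^f
F/II-3 ? I-1×I-2: X^FX^f|X^fX^f
⇒ F over [I-1,I-2,II-1,II-2,II-3]: 2 consistent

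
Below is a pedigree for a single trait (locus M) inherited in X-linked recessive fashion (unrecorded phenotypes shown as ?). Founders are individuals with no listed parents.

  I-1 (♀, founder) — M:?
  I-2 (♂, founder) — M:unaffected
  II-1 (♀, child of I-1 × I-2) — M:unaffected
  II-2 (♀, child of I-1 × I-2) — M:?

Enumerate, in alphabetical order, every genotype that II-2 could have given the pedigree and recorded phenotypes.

M/I-1 ? ·: X^MX^M|X^MX^m|X^mX^m
M/I-2 un ·: X^MY
M/II-1 un I-1×I-2: X^MX^M|X^MX^m
M/II-2 ? I-1×I-2: X^MX^M|X^MX^m
⇒ M over [I-1,I-2,II-1,II-2]: 6 consistent

II-2 ∈ {X^MX^M, X^MX^m}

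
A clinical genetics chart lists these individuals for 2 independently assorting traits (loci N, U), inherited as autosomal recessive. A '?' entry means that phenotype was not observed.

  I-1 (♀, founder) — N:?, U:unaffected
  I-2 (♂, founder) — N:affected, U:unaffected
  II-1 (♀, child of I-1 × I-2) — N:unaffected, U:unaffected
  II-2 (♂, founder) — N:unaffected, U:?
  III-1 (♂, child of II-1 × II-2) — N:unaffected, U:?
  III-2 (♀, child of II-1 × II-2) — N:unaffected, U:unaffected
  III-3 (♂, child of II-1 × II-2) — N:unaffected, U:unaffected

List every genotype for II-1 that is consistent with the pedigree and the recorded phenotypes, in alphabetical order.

II-1 ∈ {Nn UU, Nn Uu}

N/I-1 ? ·: NN|Nn
N/I-2 aff ·: nn
N/II-1 un I-1×I-2: Nn
N/II-2 un ·: NN|Nn
N/III-1 un II-1×II-2: NN|Nn
N/III-2 un II-1×II-2: NN|Nn
N/III-3 un II-1×II-2: NN|Nn
⇒ N over [I-1,I-2,II-1,II-2,III-1,III-2,III-3]: 32 consistent
U/I-1 un ·: UU|Uu
U/I-2 un ·: UU|Uu
U/II-1 un I-1×I-2: UU|Uu
U/II-2 ? ·: UU|Uu|uu
U/III-1 ? II-1×II-2: UU|Uu|uu
U/III-2 un II-1×II-2: UU|Uu
U/III-3 un II-1×II-2: UU|Uu
⇒ U over [I-1,I-2,II-1,II-2,III-1,III-2,III-3]: 106 consistent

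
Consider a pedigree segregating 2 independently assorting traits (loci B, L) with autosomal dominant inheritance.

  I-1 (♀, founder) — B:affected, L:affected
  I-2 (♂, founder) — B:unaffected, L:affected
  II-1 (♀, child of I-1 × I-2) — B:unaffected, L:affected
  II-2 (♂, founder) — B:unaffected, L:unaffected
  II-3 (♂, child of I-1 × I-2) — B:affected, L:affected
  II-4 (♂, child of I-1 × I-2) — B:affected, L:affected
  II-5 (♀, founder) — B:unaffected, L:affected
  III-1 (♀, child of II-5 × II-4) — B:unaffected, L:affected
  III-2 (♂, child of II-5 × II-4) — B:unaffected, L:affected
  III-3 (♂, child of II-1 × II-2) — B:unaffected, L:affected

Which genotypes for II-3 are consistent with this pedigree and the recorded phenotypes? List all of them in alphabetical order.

B/I-1 aff ·: Bb
B/I-2 un ·: bb
B/II-1 un I-1×I-2: bb
B/II-2 un ·: bb
B/II-3 aff I-1×I-2: Bb
B/II-4 aff I-1×I-2: Bb
B/II-5 un ·: bb
B/III-1 un II-5×II-4: bb
B/III-2 un II-5×II-4: bb
B/III-3 un II-1×II-2: bb
⇒ B over [I-1,I-2,II-1,II-2,II-3,II-4,II-5,III-1,III-2,III-3]: 1 consistent
L/I-1 aff ·: Ll|LL
L/I-2 aff ·: Ll|LL
L/II-1 aff I-1×I-2: Ll|LL
L/II-2 un ·: ll
L/II-3 aff I-1×I-2: Ll|LL
L/II-4 aff I-1×I-2: Ll|LL
L/II-5 aff ·: Ll|LL
L/III-1 aff II-5×II-4: Ll|LL
L/III-2 aff II-5×II-4: Ll|LL
L/III-3 aff II-1×II-2: Ll
⇒ L over [I-1,I-2,II-1,II-2,II-3,II-4,II-5,III-1,III-2,III-3]: 161 consistent

II-3 ∈ {Bb LL, Bb Ll}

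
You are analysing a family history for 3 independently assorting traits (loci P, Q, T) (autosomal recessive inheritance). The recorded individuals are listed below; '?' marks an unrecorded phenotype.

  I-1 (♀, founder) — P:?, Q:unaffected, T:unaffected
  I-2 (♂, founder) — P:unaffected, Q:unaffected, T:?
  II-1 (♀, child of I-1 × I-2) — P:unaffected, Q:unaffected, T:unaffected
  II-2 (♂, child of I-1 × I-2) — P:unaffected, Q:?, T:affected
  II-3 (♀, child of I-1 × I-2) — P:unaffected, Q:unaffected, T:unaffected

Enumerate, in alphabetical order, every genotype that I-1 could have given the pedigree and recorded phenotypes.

P/I-1 ? ·: PP|Pp|pp
P/I-2 un ·: PP|Pp
P/II-1 un I-1×I-2: PP|Pp
P/II-2 un I-1×I-2: PP|Pp
P/II-3 un I-1×I-2: PP|Pp
⇒ P over [I-1,I-2,II-1,II-2,II-3]: 27 consistent
Q/I-1 un ·: QQ|Qq
Q/I-2 un ·: QQ|Qq
Q/II-1 un I-1×I-2: QQ|Qq
Q/II-2 ? I-1×I-2: QQ|Qq|qq
Q/II-3 un I-1×I-2: QQ|Qq
⇒ Q over [I-1,I-2,II-1,II-2,II-3]: 29 consistent
T/I-1 un ·: Tt
T/I-2 ? ·: Tt|tt
T/II-1 un I-1×I-2: TT|Tt
T/II-2 aff I-1×I-2: tt
T/II-3 un I-1×I-2: TT|Tt
⇒ T over [I-1,I-2,II-1,II-2,II-3]: 5 consistent

I-1 ∈ {PP QQ Tt, PP Qq Tt, Pp QQ Tt, Pp Qq Tt, pp QQ Tt, pp Qq Tt}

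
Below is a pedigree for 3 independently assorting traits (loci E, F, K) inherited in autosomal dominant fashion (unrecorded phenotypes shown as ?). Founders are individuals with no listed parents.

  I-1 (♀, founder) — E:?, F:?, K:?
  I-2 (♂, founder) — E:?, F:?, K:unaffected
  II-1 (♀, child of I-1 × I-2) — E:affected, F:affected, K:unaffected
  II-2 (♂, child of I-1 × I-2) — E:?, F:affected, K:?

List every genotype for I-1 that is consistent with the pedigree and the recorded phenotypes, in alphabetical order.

I-1 ∈ {EE FF Kk, EE FF kk, EE Ff Kk, EE Ff kk, EE ff Kk, EE ff kk, Ee FF Kk, Ee FF kk, Ee Ff Kk, Ee Ff kk, Ee ff Kk, Ee ff kk, ee FF Kk, ee FF kk, ee Ff Kk, ee Ff kk, ee ff Kk, ee ff kk}

E/I-1 ? ·: ee|Ee|EE
E/I-2 ? ·: ee|Ee|EE
E/II-1 aff I-1×I-2: Ee|EE
E/II-2 ? I-1×I-2: ee|Ee|EE
⇒ E over [I-1,I-2,II-1,II-2]: 21 consistent
F/I-1 ? ·: ff|Ff|FF
F/I-2 ? ·: ff|Ff|FF
F/II-1 aff I-1×I-2: Ff|FF
F/II-2 aff I-1×I-2: Ff|FF
⇒ F over [I-1,I-2,II-1,II-2]: 17 consistent
K/I-1 ? ·: kk|Kk
K/I-2 un ·: kk
K/II-1 un I-1×I-2: kk
K/II-2 ? I-1×I-2: kk|Kk
⇒ K over [I-1,I-2,II-1,II-2]: 3 consistent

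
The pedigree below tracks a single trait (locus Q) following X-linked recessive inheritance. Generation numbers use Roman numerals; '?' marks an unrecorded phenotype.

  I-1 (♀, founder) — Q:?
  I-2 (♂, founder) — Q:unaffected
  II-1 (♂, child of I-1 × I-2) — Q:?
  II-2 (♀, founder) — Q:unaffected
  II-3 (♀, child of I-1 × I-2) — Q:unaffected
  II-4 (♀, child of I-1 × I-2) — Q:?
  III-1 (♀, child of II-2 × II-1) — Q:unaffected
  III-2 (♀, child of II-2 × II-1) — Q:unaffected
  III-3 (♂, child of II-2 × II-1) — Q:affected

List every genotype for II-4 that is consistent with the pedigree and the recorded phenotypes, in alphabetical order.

II-4 ∈ {X^QX^Q, X^QX^q}

Q/I-1 ? ·: X^QX^Q|X^QX^q|X^qX^q
Q/I-2 un ·: X^QY
Q/II-1 ? I-1×I-2: X^QY|X^qY
Q/II-2 un ·: X^QX^q
Q/II-3 un I-1×I-2: X^QX^Q|X^QX^q
Q/II-4 ? I-1×I-2: X^QX^Q|X^QX^q
Q/III-1 un II-2×II-1: X^QX^Q|X^QX^q
Q/III-2 un II-2×II-1: X^QX^Q|X^QX^q
Q/III-3 aff II-2×II-1: X^qY
⇒ Q over [I-1,I-2,II-1,II-2,II-3,II-4,III-1,III-2,III-3]: 25 consistent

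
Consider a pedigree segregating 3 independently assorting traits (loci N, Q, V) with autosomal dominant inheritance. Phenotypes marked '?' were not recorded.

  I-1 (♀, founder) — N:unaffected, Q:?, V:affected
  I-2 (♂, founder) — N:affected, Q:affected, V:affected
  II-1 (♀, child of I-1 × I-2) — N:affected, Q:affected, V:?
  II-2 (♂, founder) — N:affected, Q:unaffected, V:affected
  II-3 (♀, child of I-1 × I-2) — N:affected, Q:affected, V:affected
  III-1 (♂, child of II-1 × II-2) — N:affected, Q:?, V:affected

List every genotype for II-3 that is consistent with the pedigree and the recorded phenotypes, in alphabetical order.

II-3 ∈ {Nn QQ VV, Nn QQ Vv, Nn Qq VV, Nn Qq Vv}

N/I-1 un ·: nn
N/I-2 aff ·: Nn|NN
N/II-1 aff I-1×I-2: Nn
N/II-2 aff ·: Nn|NN
N/II-3 aff I-1×I-2: Nn
N/III-1 aff II-1×II-2: Nn|NN
⇒ N over [I-1,I-2,II-1,II-2,II-3,III-1]: 8 consistent
Q/I-1 ? ·: qq|Qq|QQ
Q/I-2 aff ·: Qq|QQ
Q/II-1 aff I-1×I-2: Qq|QQ
Q/II-2 un ·: qq
Q/II-3 aff I-1×I-2: Qq|QQ
Q/III-1 ? II-1×II-2: qq|Qq
⇒ Q over [I-1,I-2,II-1,II-2,II-3,III-1]: 23 consistent
V/I-1 aff ·: Vv|VV
V/I-2 aff ·: Vv|VV
V/II-1 ? I-1×I-2: vv|Vv|VV
V/II-2 aff ·: Vv|VV
V/II-3 aff I-1×I-2: Vv|VV
V/III-1 aff II-1×II-2: Vv|VV
⇒ V over [I-1,I-2,II-1,II-2,II-3,III-1]: 49 consistent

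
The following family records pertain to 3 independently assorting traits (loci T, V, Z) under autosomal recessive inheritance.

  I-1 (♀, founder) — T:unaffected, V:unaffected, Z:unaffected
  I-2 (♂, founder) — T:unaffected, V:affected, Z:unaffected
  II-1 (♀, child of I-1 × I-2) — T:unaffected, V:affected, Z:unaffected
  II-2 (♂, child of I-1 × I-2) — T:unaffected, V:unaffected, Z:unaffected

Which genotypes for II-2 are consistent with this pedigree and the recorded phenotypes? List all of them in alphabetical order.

T/I-1 un ·: TT|Tt
T/I-2 un ·: TT|Tt
T/II-1 un I-1×I-2: TT|Tt
T/II-2 un I-1×I-2: TT|Tt
⇒ T over [I-1,I-2,II-1,II-2]: 13 consistent
V/I-1 un ·: Vv
V/I-2 aff ·: vv
V/II-1 aff I-1×I-2: vv
V/II-2 un I-1×I-2: Vv
⇒ V over [I-1,I-2,II-1,II-2]: 1 consistent
Z/I-1 un ·: ZZ|Zz
Z/I-2 un ·: ZZ|Zz
Z/II-1 un I-1×I-2: ZZ|Zz
Z/II-2 un I-1×I-2: ZZ|Zz
⇒ Z over [I-1,I-2,II-1,II-2]: 13 consistent

II-2 ∈ {TT Vv ZZ, TT Vv Zz, Tt Vv ZZ, Tt Vv Zz}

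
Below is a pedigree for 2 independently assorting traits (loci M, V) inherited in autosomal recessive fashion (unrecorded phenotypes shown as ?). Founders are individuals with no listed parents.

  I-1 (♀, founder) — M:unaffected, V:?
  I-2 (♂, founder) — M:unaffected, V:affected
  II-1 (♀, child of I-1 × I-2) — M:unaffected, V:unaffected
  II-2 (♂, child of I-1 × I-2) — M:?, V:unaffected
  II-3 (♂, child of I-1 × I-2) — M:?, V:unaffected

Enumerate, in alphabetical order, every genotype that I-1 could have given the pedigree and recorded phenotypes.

I-1 ∈ {MM VV, MM Vv, Mm VV, Mm Vv}

M/I-1 un ·: MM|Mm
M/I-2 un ·: MM|Mm
M/II-1 un I-1×I-2: MM|Mm
M/II-2 ? I-1×I-2: MM|Mm|mm
M/II-3 ? I-1×I-2: MM|Mm|mm
⇒ M over [I-1,I-2,II-1,II-2,II-3]: 35 consistent
V/I-1 ? ·: VV|Vv
V/I-2 aff ·: vv
V/II-1 un I-1×I-2: Vv
V/II-2 un I-1×I-2: Vv
V/II-3 un I-1×I-2: Vv
⇒ V over [I-1,I-2,II-1,II-2,II-3]: 2 consistent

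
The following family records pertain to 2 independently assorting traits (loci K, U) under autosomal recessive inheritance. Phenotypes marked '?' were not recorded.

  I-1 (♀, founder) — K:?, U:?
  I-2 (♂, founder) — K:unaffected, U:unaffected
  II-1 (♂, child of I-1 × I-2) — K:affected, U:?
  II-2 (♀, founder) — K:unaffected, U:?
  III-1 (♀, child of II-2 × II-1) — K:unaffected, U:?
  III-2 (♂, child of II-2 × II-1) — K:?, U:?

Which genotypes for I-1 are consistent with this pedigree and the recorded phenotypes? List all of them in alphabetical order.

I-1 ∈ {Kk UU, Kk Uu, Kk uu, kk UU, kk Uu, kk uu}

K/I-1 ? ·: Kk|kk
K/I-2 un ·: Kk
K/II-1 aff I-1×I-2: kk
K/II-2 un ·: KK|Kk
K/III-1 un II-2×II-1: Kk
K/III-2 ? II-2×II-1: Kk|kk
⇒ K over [I-1,I-2,II-1,II-2,III-1,III-2]: 6 consistent
U/I-1 ? ·: UU|Uu|uu
U/I-2 un ·: UU|Uu
U/II-1 ? I-1×I-2: UU|Uu|uu
U/II-2 ? ·: UU|Uu|uu
U/III-1 ? II-2×II-1: UU|Uu|uu
U/III-2 ? II-2×II-1: UU|Uu|uu
⇒ U over [I-1,I-2,II-1,II-2,III-1,III-2]: 121 consistent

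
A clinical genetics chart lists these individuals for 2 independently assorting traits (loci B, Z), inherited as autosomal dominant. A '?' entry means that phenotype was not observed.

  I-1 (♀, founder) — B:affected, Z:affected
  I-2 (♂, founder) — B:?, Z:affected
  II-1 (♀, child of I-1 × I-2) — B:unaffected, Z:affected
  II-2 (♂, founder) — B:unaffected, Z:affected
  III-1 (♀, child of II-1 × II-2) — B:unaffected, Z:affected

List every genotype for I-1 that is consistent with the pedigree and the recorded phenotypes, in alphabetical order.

B/I-1 aff ·: Bb
B/I-2 ? ·: bb|Bb
B/II-1 un I-1×I-2: bb
B/II-2 un ·: bb
B/III-1 un II-1×II-2: bb
⇒ B over [I-1,I-2,II-1,II-2,III-1]: 2 consistent
Z/I-1 aff ·: Zz|ZZ
Z/I-2 aff ·: Zz|ZZ
Z/II-1 aff I-1×I-2: Zz|ZZ
Z/II-2 aff ·: Zz|ZZ
Z/III-1 aff II-1×II-2: Zz|ZZ
⇒ Z over [I-1,I-2,II-1,II-2,III-1]: 24 consistent

I-1 ∈ {Bb ZZ, Bb Zz}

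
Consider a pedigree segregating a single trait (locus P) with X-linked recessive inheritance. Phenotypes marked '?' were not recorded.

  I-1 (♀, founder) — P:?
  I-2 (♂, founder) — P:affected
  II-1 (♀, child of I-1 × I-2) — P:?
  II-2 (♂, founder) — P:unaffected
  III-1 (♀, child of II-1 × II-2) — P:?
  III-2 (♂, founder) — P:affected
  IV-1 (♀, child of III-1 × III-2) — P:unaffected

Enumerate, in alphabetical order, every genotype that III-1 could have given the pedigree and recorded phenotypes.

III-1 ∈ {X^PX^P, X^PX^p}

P/I-1 ? ·: X^PX^P|X^PX^p|X^pX^p
P/I-2 aff ·: X^pY
P/II-1 ? I-1×I-2: X^PX^p|X^pX^p
P/II-2 un ·: X^PY
P/III-1 ? II-1×II-2: X^PX^P|X^PX^p
P/III-2 aff ·: X^pY
P/IV-1 un III-1×III-2: X^PX^p
⇒ P over [I-1,I-2,II-1,II-2,III-1,III-2,IV-1]: 6 consistent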